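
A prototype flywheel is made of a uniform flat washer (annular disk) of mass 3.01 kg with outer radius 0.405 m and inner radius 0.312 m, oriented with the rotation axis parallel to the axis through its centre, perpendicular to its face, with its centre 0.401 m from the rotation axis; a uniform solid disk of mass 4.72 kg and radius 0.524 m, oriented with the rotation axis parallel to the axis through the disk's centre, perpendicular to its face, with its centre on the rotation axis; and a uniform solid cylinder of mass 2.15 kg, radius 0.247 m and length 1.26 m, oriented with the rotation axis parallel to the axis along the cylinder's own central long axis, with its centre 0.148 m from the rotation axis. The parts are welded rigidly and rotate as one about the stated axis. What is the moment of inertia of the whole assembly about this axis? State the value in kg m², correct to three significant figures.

Annular disk: I_cm = (1/2)M(R²+r²) = (1/2)(3.01)[(0.405)² + (0.312)²] = 0.39336 kg m²; centre at d = 0.401 m, so the parallel axis theorem gives I = 0.39336 + (3.01)(0.401)² = 0.87737 kg m².
Solid disk: I_cm = (1/2)MR² = (1/2)(4.72)(0.524)² = 0.648 kg m²; axis through the centre, so I = 0.648 kg m².
Solid cylinder: I_cm = (1/2)MR² = (1/2)(2.15)(0.247)² = 0.065585 kg m²; centre at d = 0.148 m, so the parallel axis theorem gives I = 0.065585 + (2.15)(0.148)² = 0.11268 kg m².
Total I = 0.87737 + 0.648 + 0.11268 = 1.638 kg m².

1.64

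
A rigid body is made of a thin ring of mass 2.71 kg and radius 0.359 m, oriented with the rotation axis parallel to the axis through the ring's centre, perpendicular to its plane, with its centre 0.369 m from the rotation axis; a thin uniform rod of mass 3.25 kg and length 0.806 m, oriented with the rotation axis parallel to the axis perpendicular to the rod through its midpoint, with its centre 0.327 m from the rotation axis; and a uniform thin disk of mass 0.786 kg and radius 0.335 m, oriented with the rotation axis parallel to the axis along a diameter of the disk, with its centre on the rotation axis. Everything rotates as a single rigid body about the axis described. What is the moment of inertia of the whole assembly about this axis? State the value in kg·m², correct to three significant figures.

1.26

Thin ring: I_cm = MR² = (2.71)(0.359)² = 0.34927 kg·m²; centre at d = 0.369 m, so the parallel axis theorem gives I = 0.34927 + (2.71)(0.369)² = 0.71826 kg·m².
Thin rod: I_cm = (1/12)ML² = (1/12)(3.25)(0.806)² = 0.17594 kg·m²; centre at d = 0.327 m, so the parallel axis theorem gives I = 0.17594 + (3.25)(0.327)² = 0.52346 kg·m².
Thin disk: I_cm = (1/4)MR² = (1/4)(0.786)(0.335)² = 0.022052 kg·m²; axis through the centre, so I = 0.022052 kg·m².
Total I = 0.71826 + 0.52346 + 0.022052 = 1.2638 kg·m².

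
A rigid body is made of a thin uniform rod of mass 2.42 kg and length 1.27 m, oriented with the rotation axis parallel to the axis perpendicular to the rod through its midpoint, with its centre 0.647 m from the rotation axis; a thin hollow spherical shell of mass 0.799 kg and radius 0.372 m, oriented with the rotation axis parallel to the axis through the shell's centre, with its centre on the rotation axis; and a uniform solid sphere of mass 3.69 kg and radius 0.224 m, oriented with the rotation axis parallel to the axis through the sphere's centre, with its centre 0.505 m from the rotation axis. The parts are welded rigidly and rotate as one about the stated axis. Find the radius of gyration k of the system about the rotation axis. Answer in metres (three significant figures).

Thin rod: I_cm = (1/12)ML² = (1/12)(2.42)(1.27)² = 0.32527 kg m^2; centre at d = 0.647 m, so the parallel axis theorem gives I = 0.32527 + (2.42)(0.647)² = 1.3383 kg m^2.
Spherical shell: I_cm = (2/3)MR² = (2/3)(0.799)(0.372)² = 0.073713 kg m^2; axis through the centre, so I = 0.073713 kg m^2.
Solid sphere: I_cm = (2/5)MR² = (2/5)(3.69)(0.224)² = 0.07406 kg m^2; centre at d = 0.505 m, so the parallel axis theorem gives I = 0.07406 + (3.69)(0.505)² = 1.0151 kg m^2.
Total I = 2.4271 kg m^2; total mass M = 6.909 kg.
k = √(I/M) = √(2.4271/6.909) = 0.5927 m.

0.593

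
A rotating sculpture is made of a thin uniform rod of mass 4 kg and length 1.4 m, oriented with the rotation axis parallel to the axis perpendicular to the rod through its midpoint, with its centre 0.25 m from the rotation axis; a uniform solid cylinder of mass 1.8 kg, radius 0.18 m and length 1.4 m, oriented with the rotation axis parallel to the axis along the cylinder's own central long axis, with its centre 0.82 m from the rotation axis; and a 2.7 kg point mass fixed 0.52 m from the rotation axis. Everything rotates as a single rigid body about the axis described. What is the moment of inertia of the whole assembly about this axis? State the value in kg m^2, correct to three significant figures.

2.87

Thin rod: I_cm = (1/12)ML² = (1/12)(4)(1.4)² = 0.65333 kg m^2; centre at d = 0.25 m, so the parallel axis theorem gives I = 0.65333 + (4)(0.25)² = 0.90333 kg m^2.
Solid cylinder: I_cm = (1/2)MR² = (1/2)(1.8)(0.18)² = 0.02916 kg m^2; centre at d = 0.82 m, so the parallel axis theorem gives I = 0.02916 + (1.8)(0.82)² = 1.2395 kg m^2.
Point mass: I_cm = 0; centre at d = 0.52 m, so the parallel axis theorem gives I = 0 + (2.7)(0.52)² = 0.73008 kg m^2.
Total I = 0.90333 + 1.2395 + 0.73008 = 2.8729 kg m^2.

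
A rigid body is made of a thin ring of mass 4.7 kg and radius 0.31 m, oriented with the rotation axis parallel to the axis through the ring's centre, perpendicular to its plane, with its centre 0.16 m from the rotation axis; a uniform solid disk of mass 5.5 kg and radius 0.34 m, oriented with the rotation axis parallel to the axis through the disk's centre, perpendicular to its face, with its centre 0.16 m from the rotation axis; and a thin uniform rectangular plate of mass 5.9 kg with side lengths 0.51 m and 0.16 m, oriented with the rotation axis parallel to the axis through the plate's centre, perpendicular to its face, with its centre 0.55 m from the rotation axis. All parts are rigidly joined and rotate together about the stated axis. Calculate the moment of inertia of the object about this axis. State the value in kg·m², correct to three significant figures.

Thin ring: I_cm = MR² = (4.7)(0.31)² = 0.45167 kg·m²; centre at d = 0.16 m, so the parallel axis theorem gives I = 0.45167 + (4.7)(0.16)² = 0.57199 kg·m².
Solid disk: I_cm = (1/2)MR² = (1/2)(5.5)(0.34)² = 0.3179 kg·m²; centre at d = 0.16 m, so the parallel axis theorem gives I = 0.3179 + (5.5)(0.16)² = 0.4587 kg·m².
Rectangular plate: I_cm = (1/12)M(a²+b²) = (1/12)(5.9)[(0.51)² + (0.16)²] = 0.14047 kg·m²; centre at d = 0.55 m, so the parallel axis theorem gives I = 0.14047 + (5.9)(0.55)² = 1.9252 kg·m².
Total I = 0.57199 + 0.4587 + 1.9252 = 2.9559 kg·m².

2.96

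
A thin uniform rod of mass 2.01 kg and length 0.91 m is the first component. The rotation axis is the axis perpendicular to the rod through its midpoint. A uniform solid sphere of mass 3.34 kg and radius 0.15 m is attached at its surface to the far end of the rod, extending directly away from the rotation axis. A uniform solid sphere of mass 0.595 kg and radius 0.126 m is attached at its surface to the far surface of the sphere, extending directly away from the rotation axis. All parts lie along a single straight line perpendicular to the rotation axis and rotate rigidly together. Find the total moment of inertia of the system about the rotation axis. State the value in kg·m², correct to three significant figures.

Thin rod: I_cm = (1/12)ML² = (1/12)(2.01)(0.91)² = 0.13871 kg·m²; axis through the centre, so I = 0.13871 kg·m².
Solid sphere: I_cm = (2/5)MR² = (2/5)(3.34)(0.15)² = 0.03006 kg·m²; centre at d = 0.455 + 0.15 = 0.605 m, so I = I_cm + Md² gives I = 0.03006 + (3.34)(0.605)² = 1.2526 kg·m².
Solid sphere: I_cm = (2/5)MR² = (2/5)(0.595)(0.126)² = 0.0037785 kg·m²; centre at d = 0.455 + 0.15 + 0.15 + 0.126 = 0.881 m, so I = I_cm + Md² gives I = 0.0037785 + (0.595)(0.881)² = 0.46559 kg·m².
Total I = 0.13871 + 1.2526 + 0.46559 = 1.8569 kg·m².

1.86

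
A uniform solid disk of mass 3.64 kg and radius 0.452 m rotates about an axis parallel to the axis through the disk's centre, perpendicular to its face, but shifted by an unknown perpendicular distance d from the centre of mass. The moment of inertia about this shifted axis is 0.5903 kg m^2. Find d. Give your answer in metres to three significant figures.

About the centre-of-mass axis, I_cm = (1/2)MR² = (1/2)(3.64)(0.452)² = 0.37183 kg m^2.
Parallel axis theorem: I = I_cm + Md², so Md² = 0.5903 − 0.37183 = 0.21847 kg m^2.
d = √(0.21847 / 3.64) = 0.24499 m.

0.245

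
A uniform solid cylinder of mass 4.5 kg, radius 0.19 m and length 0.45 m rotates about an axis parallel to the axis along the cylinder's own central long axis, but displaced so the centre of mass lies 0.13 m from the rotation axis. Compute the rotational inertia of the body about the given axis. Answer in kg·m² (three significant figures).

I_cm = (1/2)MR² = (1/2)(4.5)(0.19)² = 0.081225 kg·m²; centre at d = 0.13 m, so I = I_cm + Md² gives I = 0.081225 + (4.5)(0.13)² = 0.15727 kg·m².

0.157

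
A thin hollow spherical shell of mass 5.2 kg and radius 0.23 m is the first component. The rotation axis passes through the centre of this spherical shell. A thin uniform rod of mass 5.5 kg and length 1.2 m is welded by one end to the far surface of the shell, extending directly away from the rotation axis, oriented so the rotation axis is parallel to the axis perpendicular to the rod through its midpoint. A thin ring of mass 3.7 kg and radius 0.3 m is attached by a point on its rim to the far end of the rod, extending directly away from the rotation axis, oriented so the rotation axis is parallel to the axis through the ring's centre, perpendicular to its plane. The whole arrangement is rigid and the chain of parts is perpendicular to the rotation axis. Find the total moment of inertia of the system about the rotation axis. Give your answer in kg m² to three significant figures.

Spherical shell: I_cm = (2/3)MR² = (2/3)(5.2)(0.23)² = 0.18339 kg m²; axis through the centre, so I = 0.18339 kg m².
Thin rod: I_cm = (1/12)ML² = (1/12)(5.5)(1.2)² = 0.66 kg m²; centre at d = 0.23 + 0.6 = 0.83 m, so the parallel axis theorem gives I = 0.66 + (5.5)(0.83)² = 4.4489 kg m².
Thin ring: I_cm = MR² = (3.7)(0.3)² = 0.333 kg m²; centre at d = 0.23 + 0.6 + 0.6 + 0.3 = 1.73 m, so the parallel axis theorem gives I = 0.333 + (3.7)(1.73)² = 11.407 kg m².
Total I = 0.18339 + 4.4489 + 11.407 = 16.039 kg m².

16.0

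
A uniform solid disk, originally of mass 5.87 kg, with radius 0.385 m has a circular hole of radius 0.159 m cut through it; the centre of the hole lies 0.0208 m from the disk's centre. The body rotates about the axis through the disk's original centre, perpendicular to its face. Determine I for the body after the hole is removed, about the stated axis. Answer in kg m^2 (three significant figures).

0.422

Unpierced body about its centre: I₀ = (1/2)MR² = (1/2)(5.87)(0.385)² = 0.43504 kg m^2.
The removed disk has mass m = M·(r/R)² = (5.87)(0.159/0.385)² = 1.0012 kg (same uniform areal density).
Its moment of inertia about the rotation axis (parallel-axis theorem): I_hole = (1/2)mr² + md² = (1/2)(1.0012)(0.159)² + (1.0012)(0.0208)² = 0.013089 kg m^2.
Treating the hole as negative mass, I = I₀ − I_hole = 0.43504 − 0.013089 = 0.42195 kg m^2.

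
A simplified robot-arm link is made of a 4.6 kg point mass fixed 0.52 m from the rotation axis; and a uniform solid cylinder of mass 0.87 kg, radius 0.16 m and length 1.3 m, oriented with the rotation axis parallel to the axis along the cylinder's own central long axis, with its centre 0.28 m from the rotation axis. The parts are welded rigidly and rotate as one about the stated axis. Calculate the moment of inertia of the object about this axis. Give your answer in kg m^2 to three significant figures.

1.32

Point mass: I_cm = 0; centre at d = 0.52 m, so I = I_cm + Md² gives I = 0 + (4.6)(0.52)² = 1.2438 kg m^2.
Solid cylinder: I_cm = (1/2)MR² = (1/2)(0.87)(0.16)² = 0.011136 kg m^2; centre at d = 0.28 m, so I = I_cm + Md² gives I = 0.011136 + (0.87)(0.28)² = 0.079344 kg m^2.
Total I = 1.2438 + 0.079344 = 1.3232 kg m^2.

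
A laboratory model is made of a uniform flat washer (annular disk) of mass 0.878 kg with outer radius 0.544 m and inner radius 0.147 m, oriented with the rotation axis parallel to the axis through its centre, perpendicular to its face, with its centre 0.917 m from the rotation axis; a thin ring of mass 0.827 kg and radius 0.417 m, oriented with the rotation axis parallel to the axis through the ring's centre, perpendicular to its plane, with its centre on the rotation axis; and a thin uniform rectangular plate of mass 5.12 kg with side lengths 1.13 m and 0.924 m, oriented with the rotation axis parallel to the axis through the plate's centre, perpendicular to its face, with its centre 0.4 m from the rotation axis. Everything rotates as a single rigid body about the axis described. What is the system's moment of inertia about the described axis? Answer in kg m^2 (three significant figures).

Annular disk: I_cm = (1/2)M(R²+r²) = (1/2)(0.878)[(0.544)² + (0.147)²] = 0.1394 kg m^2; centre at d = 0.917 m, so the parallel axis theorem gives I = 0.1394 + (0.878)(0.917)² = 0.8777 kg m^2.
Thin ring: I_cm = MR² = (0.827)(0.417)² = 0.14381 kg m^2; axis through the centre, so I = 0.14381 kg m^2.
Rectangular plate: I_cm = (1/12)M(a²+b²) = (1/12)(5.12)[(1.13)² + (0.924)²] = 0.90909 kg m^2; centre at d = 0.4 m, so the parallel axis theorem gives I = 0.90909 + (5.12)(0.4)² = 1.7283 kg m^2.
Total I = 0.8777 + 0.14381 + 1.7283 = 2.7498 kg m^2.

2.75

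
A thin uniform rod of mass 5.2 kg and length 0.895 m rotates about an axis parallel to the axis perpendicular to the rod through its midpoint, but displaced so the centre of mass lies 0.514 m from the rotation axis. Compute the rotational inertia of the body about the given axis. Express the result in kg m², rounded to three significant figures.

1.72

I_cm = (1/12)ML² = (1/12)(5.2)(0.895)² = 0.34711 kg m²; centre at d = 0.514 m, so the parallel axis theorem gives I = 0.34711 + (5.2)(0.514)² = 1.7209 kg m².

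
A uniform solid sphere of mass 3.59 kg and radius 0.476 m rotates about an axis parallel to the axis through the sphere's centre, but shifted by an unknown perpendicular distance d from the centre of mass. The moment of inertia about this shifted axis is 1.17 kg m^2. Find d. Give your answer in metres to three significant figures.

About the centre-of-mass axis, I_cm = (2/5)MR² = (2/5)(3.59)(0.476)² = 0.32536 kg m^2.
Parallel axis theorem: I = I_cm + Md², so Md² = 1.17 − 0.32536 = 0.84464 kg m^2.
d = √(0.84464 / 3.59) = 0.48505 m.

0.485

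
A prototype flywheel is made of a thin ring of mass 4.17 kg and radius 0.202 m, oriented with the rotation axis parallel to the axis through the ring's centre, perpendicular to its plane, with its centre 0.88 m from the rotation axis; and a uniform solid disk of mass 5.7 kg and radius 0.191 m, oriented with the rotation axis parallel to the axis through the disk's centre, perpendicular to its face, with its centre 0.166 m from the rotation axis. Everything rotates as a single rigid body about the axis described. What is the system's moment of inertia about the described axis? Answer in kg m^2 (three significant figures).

Thin ring: I_cm = MR² = (4.17)(0.202)² = 0.17015 kg m^2; centre at d = 0.88 m, so I = I_cm + Md² gives I = 0.17015 + (4.17)(0.88)² = 3.3994 kg m^2.
Solid disk: I_cm = (1/2)MR² = (1/2)(5.7)(0.191)² = 0.10397 kg m^2; centre at d = 0.166 m, so I = I_cm + Md² gives I = 0.10397 + (5.7)(0.166)² = 0.26104 kg m^2.
Total I = 3.3994 + 0.26104 = 3.6604 kg m^2.

3.66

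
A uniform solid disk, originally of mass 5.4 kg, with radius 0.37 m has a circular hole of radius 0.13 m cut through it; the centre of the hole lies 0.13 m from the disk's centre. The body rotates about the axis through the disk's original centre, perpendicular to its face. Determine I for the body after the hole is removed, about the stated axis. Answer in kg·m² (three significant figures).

0.353

Unpierced body about its centre: I₀ = (1/2)MR² = (1/2)(5.4)(0.37)² = 0.36963 kg·m².
The removed disk has mass m = M·(r/R)² = (5.4)(0.13/0.37)² = 0.66662 kg (same uniform areal density).
Its moment of inertia about the rotation axis (parallel-axis theorem): I_hole = (1/2)mr² + md² = (1/2)(0.66662)(0.13)² + (0.66662)(0.13)² = 0.016899 kg·m².
Treating the hole as negative mass, I = I₀ − I_hole = 0.36963 − 0.016899 = 0.35273 kg·m².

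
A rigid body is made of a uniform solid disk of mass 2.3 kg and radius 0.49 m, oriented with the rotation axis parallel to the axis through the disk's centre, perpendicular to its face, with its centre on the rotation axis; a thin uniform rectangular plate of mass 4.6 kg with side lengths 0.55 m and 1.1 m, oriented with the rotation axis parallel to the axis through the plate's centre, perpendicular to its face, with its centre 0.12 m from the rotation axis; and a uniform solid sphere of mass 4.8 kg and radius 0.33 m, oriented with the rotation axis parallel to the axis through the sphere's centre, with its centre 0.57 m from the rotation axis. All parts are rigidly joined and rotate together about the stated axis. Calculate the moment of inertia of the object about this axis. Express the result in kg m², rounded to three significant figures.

2.69

Solid disk: I_cm = (1/2)MR² = (1/2)(2.3)(0.49)² = 0.27611 kg m²; axis through the centre, so I = 0.27611 kg m².
Rectangular plate: I_cm = (1/12)M(a²+b²) = (1/12)(4.6)[(0.55)² + (1.1)²] = 0.57979 kg m²; centre at d = 0.12 m, so the parallel axis theorem gives I = 0.57979 + (4.6)(0.12)² = 0.64603 kg m².
Solid sphere: I_cm = (2/5)MR² = (2/5)(4.8)(0.33)² = 0.20909 kg m²; centre at d = 0.57 m, so the parallel axis theorem gives I = 0.20909 + (4.8)(0.57)² = 1.7686 kg m².
Total I = 0.27611 + 0.64603 + 1.7686 = 2.6908 kg m².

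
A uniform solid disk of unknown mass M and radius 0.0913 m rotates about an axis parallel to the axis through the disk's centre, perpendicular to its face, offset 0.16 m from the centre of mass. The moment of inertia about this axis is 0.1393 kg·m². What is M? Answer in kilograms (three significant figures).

4.68

I = I_cm + Md² = (1/2)MR² + Md² = M·[0.5·(0.0913)² + (0.16)²] = M·0.029768.
So M = 0.1393 / 0.029768 = 4.6795 kg.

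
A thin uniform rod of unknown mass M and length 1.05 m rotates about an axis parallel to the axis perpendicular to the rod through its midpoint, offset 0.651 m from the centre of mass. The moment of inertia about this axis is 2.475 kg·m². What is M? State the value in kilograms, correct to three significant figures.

4.80

I = I_cm + Md² = (1/12)ML² + Md² = M·[0.0833333·(1.05)² + (0.651)²] = M·0.51568.
So M = 2.475 / 0.51568 = 4.7995 kg.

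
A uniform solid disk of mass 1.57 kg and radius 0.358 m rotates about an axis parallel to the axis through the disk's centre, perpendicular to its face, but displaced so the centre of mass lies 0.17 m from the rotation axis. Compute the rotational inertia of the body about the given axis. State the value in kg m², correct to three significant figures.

I_cm = (1/2)MR² = (1/2)(1.57)(0.358)² = 0.10061 kg m²; centre at d = 0.17 m, so I = I_cm + Md² gives I = 0.10061 + (1.57)(0.17)² = 0.14598 kg m².

0.146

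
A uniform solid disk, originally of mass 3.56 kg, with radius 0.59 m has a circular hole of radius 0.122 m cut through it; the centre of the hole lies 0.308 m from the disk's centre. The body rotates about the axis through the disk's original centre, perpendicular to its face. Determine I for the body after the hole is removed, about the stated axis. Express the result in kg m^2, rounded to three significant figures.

0.604

Unpierced body about its centre: I₀ = (1/2)MR² = (1/2)(3.56)(0.59)² = 0.61962 kg m^2.
The removed disk has mass m = M·(r/R)² = (3.56)(0.122/0.59)² = 0.15222 kg (same uniform areal density).
Its moment of inertia about the rotation axis (parallel-axis theorem): I_hole = (1/2)mr² + md² = (1/2)(0.15222)(0.122)² + (0.15222)(0.308)² = 0.015573 kg m^2.
Treating the hole as negative mass, I = I₀ − I_hole = 0.61962 − 0.015573 = 0.60405 kg m^2.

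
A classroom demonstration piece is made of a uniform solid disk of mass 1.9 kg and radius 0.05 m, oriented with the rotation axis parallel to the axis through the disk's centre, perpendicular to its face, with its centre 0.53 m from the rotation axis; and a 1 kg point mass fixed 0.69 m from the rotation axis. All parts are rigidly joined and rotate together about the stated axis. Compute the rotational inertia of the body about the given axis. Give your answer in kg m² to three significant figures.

1.01

Solid disk: I_cm = (1/2)MR² = (1/2)(1.9)(0.05)² = 0.002375 kg m²; centre at d = 0.53 m, so the parallel axis theorem gives I = 0.002375 + (1.9)(0.53)² = 0.53609 kg m².
Point mass: I_cm = 0; centre at d = 0.69 m, so the parallel axis theorem gives I = 0 + (1)(0.69)² = 0.4761 kg m².
Total I = 0.53609 + 0.4761 = 1.0122 kg m².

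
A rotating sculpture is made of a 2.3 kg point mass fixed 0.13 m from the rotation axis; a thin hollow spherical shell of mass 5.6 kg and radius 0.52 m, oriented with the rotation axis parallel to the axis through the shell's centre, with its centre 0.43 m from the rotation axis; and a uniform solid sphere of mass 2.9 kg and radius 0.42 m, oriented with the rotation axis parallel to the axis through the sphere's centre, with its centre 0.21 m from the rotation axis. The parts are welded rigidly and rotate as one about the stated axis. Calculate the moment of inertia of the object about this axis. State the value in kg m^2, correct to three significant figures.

Point mass: I_cm = 0; centre at d = 0.13 m, so the parallel axis theorem gives I = 0 + (2.3)(0.13)² = 0.03887 kg m^2.
Spherical shell: I_cm = (2/3)MR² = (2/3)(5.6)(0.52)² = 1.0095 kg m^2; centre at d = 0.43 m, so the parallel axis theorem gives I = 1.0095 + (5.6)(0.43)² = 2.0449 kg m^2.
Solid sphere: I_cm = (2/5)MR² = (2/5)(2.9)(0.42)² = 0.20462 kg m^2; centre at d = 0.21 m, so the parallel axis theorem gives I = 0.20462 + (2.9)(0.21)² = 0.33251 kg m^2.
Total I = 0.03887 + 2.0449 + 0.33251 = 2.4163 kg m^2.

2.42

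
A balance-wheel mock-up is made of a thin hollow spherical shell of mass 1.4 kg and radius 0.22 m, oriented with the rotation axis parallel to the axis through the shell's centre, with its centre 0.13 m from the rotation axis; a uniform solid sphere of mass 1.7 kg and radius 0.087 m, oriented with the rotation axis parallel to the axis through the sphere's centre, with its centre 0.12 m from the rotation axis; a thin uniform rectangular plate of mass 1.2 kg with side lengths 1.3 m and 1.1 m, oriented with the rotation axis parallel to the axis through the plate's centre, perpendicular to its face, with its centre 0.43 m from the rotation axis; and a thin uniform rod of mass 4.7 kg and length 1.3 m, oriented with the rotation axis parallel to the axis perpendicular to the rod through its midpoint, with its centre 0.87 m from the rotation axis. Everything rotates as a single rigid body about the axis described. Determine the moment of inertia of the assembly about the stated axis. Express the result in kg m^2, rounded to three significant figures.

Spherical shell: I_cm = (2/3)MR² = (2/3)(1.4)(0.22)² = 0.045173 kg m^2; centre at d = 0.13 m, so the parallel axis theorem gives I = 0.045173 + (1.4)(0.13)² = 0.068833 kg m^2.
Solid sphere: I_cm = (2/5)MR² = (2/5)(1.7)(0.087)² = 0.0051469 kg m^2; centre at d = 0.12 m, so the parallel axis theorem gives I = 0.0051469 + (1.7)(0.12)² = 0.029627 kg m^2.
Rectangular plate: I_cm = (1/12)M(a²+b²) = (1/12)(1.2)[(1.3)² + (1.1)²] = 0.29 kg m^2; centre at d = 0.43 m, so the parallel axis theorem gives I = 0.29 + (1.2)(0.43)² = 0.51188 kg m^2.
Thin rod: I_cm = (1/12)ML² = (1/12)(4.7)(1.3)² = 0.66192 kg m^2; centre at d = 0.87 m, so the parallel axis theorem gives I = 0.66192 + (4.7)(0.87)² = 4.2193 kg m^2.
Total I = 0.068833 + 0.029627 + 0.51188 + 4.2193 = 4.8297 kg m^2.

4.83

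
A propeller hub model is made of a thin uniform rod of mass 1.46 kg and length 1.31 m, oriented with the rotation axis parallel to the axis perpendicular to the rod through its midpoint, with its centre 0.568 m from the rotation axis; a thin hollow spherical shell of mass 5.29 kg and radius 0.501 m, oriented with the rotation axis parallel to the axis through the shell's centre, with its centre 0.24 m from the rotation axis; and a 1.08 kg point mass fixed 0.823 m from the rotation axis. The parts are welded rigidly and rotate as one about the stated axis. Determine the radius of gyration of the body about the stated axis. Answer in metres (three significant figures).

0.576

Thin rod: I_cm = (1/12)ML² = (1/12)(1.46)(1.31)² = 0.20879 kg·m²; centre at d = 0.568 m, so I = I_cm + Md² gives I = 0.20879 + (1.46)(0.568)² = 0.67982 kg·m².
Spherical shell: I_cm = (2/3)MR² = (2/3)(5.29)(0.501)² = 0.8852 kg·m²; centre at d = 0.24 m, so I = I_cm + Md² gives I = 0.8852 + (5.29)(0.24)² = 1.1899 kg·m².
Point mass: I_cm = 0; centre at d = 0.823 m, so I = I_cm + Md² gives I = 0 + (1.08)(0.823)² = 0.73152 kg·m².
Total I = 2.6012 kg·m²; total mass M = 7.83 kg.
k = √(I/M) = √(2.6012/7.83) = 0.57638 m.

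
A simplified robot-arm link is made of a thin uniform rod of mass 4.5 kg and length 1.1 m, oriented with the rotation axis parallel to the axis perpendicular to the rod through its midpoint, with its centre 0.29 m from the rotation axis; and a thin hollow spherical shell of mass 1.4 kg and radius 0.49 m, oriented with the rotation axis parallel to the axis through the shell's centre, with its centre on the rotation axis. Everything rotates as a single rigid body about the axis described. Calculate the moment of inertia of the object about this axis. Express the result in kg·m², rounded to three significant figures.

Thin rod: I_cm = (1/12)ML² = (1/12)(4.5)(1.1)² = 0.45375 kg·m²; centre at d = 0.29 m, so I = I_cm + Md² gives I = 0.45375 + (4.5)(0.29)² = 0.8322 kg·m².
Spherical shell: I_cm = (2/3)MR² = (2/3)(1.4)(0.49)² = 0.22409 kg·m²; axis through the centre, so I = 0.22409 kg·m².
Total I = 0.8322 + 0.22409 = 1.0563 kg·m².

1.06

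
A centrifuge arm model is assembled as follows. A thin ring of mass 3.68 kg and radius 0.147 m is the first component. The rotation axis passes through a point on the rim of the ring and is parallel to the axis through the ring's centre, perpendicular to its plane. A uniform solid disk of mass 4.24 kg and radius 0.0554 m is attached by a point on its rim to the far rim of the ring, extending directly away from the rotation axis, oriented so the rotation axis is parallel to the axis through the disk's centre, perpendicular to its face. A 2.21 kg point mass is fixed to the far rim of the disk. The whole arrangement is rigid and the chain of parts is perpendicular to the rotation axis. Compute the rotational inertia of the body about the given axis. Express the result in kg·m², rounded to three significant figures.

Thin ring: I_cm = MR² = (3.68)(0.147)² = 0.079521 kg·m²; centre at d = 0.147 m, so the parallel axis theorem gives I = 0.079521 + (3.68)(0.147)² = 0.15904 kg·m².
Solid disk: I_cm = (1/2)MR² = (1/2)(4.24)(0.0554)² = 0.0065066 kg·m²; centre at d = 0.147 + 0.147 + 0.0554 = 0.3494 m, so the parallel axis theorem gives I = 0.0065066 + (4.24)(0.3494)² = 0.52413 kg·m².
Point mass: I_cm = 0; centre at d = 0.147 + 0.147 + 0.0554 + 0.0554 = 0.4048 m, so the parallel axis theorem gives I = 0 + (2.21)(0.4048)² = 0.36214 kg·m².
Total I = 0.15904 + 0.52413 + 0.36214 = 1.0453 kg·m².

1.05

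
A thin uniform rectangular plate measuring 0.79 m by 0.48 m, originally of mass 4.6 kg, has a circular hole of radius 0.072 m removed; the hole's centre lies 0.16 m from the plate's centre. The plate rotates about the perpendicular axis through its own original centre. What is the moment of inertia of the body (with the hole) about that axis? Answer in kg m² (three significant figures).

0.322

Unpierced body about its centre: I₀ = (1/12)M(a²+b²) = (1/12)(4.6)[(0.79)² + (0.48)²] = 0.32756 kg m².
The removed disk has mass m = M·πr²/(ab) = (4.6)·π(0.072)²/(0.79·0.48) = 0.19756 kg (same uniform areal density).
Its moment of inertia about the rotation axis (parallel-axis theorem): I_hole = (1/2)mr² + md² = (1/2)(0.19756)(0.072)² + (0.19756)(0.16)² = 0.0055697 kg m².
Treating the hole as negative mass, I = I₀ − I_hole = 0.32756 − 0.0055697 = 0.32199 kg m².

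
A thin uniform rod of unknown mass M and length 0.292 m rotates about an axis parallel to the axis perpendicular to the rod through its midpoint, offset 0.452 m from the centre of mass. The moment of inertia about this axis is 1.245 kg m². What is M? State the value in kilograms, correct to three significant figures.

5.89

I = I_cm + Md² = (1/12)ML² + Md² = M·[0.0833333·(0.292)² + (0.452)²] = M·0.21141.
So M = 1.245 / 0.21141 = 5.889 kg.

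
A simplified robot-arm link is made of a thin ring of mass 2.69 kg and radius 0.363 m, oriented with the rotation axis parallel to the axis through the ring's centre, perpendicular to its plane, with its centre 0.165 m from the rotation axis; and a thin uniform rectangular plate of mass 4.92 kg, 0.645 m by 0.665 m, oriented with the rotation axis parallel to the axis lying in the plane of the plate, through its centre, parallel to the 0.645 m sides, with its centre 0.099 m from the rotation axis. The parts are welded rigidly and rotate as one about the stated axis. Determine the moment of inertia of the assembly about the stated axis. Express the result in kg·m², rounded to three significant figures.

0.657

Thin ring: I_cm = MR² = (2.69)(0.363)² = 0.35446 kg·m²; centre at d = 0.165 m, so I = I_cm + Md² gives I = 0.35446 + (2.69)(0.165)² = 0.42769 kg·m².
Rectangular plate: I_cm = (1/12)Mb² = (1/12)(4.92)(0.665)² = 0.18131 kg·m²; centre at d = 0.099 m, so I = I_cm + Md² gives I = 0.18131 + (4.92)(0.099)² = 0.22953 kg·m².
Total I = 0.42769 + 0.22953 = 0.65723 kg·m².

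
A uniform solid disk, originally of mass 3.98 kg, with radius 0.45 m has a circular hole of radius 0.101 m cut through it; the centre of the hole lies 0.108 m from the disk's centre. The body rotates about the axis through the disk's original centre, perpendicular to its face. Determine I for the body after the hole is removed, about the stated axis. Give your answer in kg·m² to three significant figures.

Unpierced body about its centre: I₀ = (1/2)MR² = (1/2)(3.98)(0.45)² = 0.40298 kg·m².
The removed disk has mass m = M·(r/R)² = (3.98)(0.101/0.45)² = 0.20049 kg (same uniform areal density).
Its moment of inertia about the rotation axis (parallel-axis theorem): I_hole = (1/2)mr² + md² = (1/2)(0.20049)(0.101)² + (0.20049)(0.108)² = 0.0033612 kg·m².
Treating the hole as negative mass, I = I₀ − I_hole = 0.40298 − 0.0033612 = 0.39961 kg·m².

0.400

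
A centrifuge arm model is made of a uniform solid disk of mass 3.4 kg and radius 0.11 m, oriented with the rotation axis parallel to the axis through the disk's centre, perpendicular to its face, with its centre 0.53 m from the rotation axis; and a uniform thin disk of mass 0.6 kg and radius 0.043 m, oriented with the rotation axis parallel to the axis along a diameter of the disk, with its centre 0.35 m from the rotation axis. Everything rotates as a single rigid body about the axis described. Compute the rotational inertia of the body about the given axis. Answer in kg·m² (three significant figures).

1.05

Solid disk: I_cm = (1/2)MR² = (1/2)(3.4)(0.11)² = 0.02057 kg·m²; centre at d = 0.53 m, so I = I_cm + Md² gives I = 0.02057 + (3.4)(0.53)² = 0.97563 kg·m².
Thin disk: I_cm = (1/4)MR² = (1/4)(0.6)(0.043)² = 0.00027735 kg·m²; centre at d = 0.35 m, so I = I_cm + Md² gives I = 0.00027735 + (0.6)(0.35)² = 0.073777 kg·m².
Total I = 0.97563 + 0.073777 = 1.0494 kg·m².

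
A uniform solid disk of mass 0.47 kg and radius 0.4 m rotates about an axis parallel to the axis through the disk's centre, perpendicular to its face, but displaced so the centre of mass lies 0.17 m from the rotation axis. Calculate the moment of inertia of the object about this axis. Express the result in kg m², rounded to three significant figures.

0.0512

I_cm = (1/2)MR² = (1/2)(0.47)(0.4)² = 0.0376 kg m²; centre at d = 0.17 m, so the parallel axis theorem gives I = 0.0376 + (0.47)(0.17)² = 0.051183 kg m².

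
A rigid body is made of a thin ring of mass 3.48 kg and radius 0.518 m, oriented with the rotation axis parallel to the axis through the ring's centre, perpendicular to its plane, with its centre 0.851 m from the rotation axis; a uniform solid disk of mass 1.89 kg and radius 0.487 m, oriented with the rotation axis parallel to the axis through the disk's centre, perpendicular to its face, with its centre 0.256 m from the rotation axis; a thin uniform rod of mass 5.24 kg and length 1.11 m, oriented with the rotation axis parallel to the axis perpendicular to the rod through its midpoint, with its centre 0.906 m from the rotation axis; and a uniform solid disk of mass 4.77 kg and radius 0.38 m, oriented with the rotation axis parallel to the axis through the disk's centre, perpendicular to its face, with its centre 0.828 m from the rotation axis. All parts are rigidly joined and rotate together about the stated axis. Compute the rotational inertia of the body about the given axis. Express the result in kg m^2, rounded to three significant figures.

Thin ring: I_cm = MR² = (3.48)(0.518)² = 0.93377 kg m^2; centre at d = 0.851 m, so I = I_cm + Md² gives I = 0.93377 + (3.48)(0.851)² = 3.454 kg m^2.
Solid disk: I_cm = (1/2)MR² = (1/2)(1.89)(0.487)² = 0.22412 kg m^2; centre at d = 0.256 m, so I = I_cm + Md² gives I = 0.22412 + (1.89)(0.256)² = 0.34799 kg m^2.
Thin rod: I_cm = (1/12)ML² = (1/12)(5.24)(1.11)² = 0.53802 kg m^2; centre at d = 0.906 m, so I = I_cm + Md² gives I = 0.53802 + (5.24)(0.906)² = 4.8392 kg m^2.
Solid disk: I_cm = (1/2)MR² = (1/2)(4.77)(0.38)² = 0.34439 kg m^2; centre at d = 0.828 m, so I = I_cm + Md² gives I = 0.34439 + (4.77)(0.828)² = 3.6146 kg m^2.
Total I = 3.454 + 0.34799 + 4.8392 + 3.6146 = 12.256 kg m^2.

12.3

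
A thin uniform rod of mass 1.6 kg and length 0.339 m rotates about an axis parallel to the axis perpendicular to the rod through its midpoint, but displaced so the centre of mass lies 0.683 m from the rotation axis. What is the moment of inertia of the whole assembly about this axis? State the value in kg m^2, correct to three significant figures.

0.762

I_cm = (1/12)ML² = (1/12)(1.6)(0.339)² = 0.015323 kg m^2; centre at d = 0.683 m, so I = I_cm + Md² gives I = 0.015323 + (1.6)(0.683)² = 0.76171 kg m^2.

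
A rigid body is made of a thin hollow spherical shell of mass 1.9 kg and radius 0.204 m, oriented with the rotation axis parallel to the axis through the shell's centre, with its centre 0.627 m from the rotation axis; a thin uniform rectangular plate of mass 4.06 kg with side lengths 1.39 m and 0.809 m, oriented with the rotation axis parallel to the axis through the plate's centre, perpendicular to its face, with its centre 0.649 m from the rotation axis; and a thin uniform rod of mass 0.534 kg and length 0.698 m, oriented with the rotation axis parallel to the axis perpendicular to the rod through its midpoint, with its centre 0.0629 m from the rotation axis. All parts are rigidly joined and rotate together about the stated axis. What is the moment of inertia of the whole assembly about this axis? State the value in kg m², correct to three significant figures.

3.41

Spherical shell: I_cm = (2/3)MR² = (2/3)(1.9)(0.204)² = 0.052714 kg m²; centre at d = 0.627 m, so I = I_cm + Md² gives I = 0.052714 + (1.9)(0.627)² = 0.79966 kg m².
Rectangular plate: I_cm = (1/12)M(a²+b²) = (1/12)(4.06)[(1.39)² + (0.809)²] = 0.87513 kg m²; centre at d = 0.649 m, so I = I_cm + Md² gives I = 0.87513 + (4.06)(0.649)² = 2.5852 kg m².
Thin rod: I_cm = (1/12)ML² = (1/12)(0.534)(0.698)² = 0.021681 kg m²; centre at d = 0.0629 m, so I = I_cm + Md² gives I = 0.021681 + (0.534)(0.0629)² = 0.023793 kg m².
Total I = 0.79966 + 2.5852 + 0.023793 = 3.4087 kg m².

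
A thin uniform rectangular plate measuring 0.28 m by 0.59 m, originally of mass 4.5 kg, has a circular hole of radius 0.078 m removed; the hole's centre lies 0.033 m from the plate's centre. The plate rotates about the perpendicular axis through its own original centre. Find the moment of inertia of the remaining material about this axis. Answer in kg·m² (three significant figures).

0.158

Unpierced body about its centre: I₀ = (1/12)M(a²+b²) = (1/12)(4.5)[(0.28)² + (0.59)²] = 0.15994 kg·m².
The removed disk has mass m = M·πr²/(ab) = (4.5)·π(0.078)²/(0.28·0.59) = 0.52064 kg (same uniform areal density).
Its moment of inertia about the rotation axis (parallel-axis theorem): I_hole = (1/2)mr² + md² = (1/2)(0.52064)(0.078)² + (0.52064)(0.033)² = 0.0021508 kg·m².
Treating the hole as negative mass, I = I₀ − I_hole = 0.15994 − 0.0021508 = 0.15779 kg·m².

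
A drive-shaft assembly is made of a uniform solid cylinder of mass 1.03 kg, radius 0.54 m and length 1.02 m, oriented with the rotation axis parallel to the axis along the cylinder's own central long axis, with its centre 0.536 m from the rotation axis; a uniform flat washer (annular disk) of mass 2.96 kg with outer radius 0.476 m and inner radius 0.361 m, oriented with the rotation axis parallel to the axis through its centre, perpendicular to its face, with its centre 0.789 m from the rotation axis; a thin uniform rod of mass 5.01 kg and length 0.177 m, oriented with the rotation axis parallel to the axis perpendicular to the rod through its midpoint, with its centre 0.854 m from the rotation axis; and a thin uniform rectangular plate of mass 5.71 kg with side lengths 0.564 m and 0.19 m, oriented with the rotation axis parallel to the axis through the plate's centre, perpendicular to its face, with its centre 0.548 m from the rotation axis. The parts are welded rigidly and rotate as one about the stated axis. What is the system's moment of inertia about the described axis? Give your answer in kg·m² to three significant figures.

Solid cylinder: I_cm = (1/2)MR² = (1/2)(1.03)(0.54)² = 0.15017 kg·m²; centre at d = 0.536 m, so I = I_cm + Md² gives I = 0.15017 + (1.03)(0.536)² = 0.44609 kg·m².
Annular disk: I_cm = (1/2)M(R²+r²) = (1/2)(2.96)[(0.476)² + (0.361)²] = 0.52821 kg·m²; centre at d = 0.789 m, so I = I_cm + Md² gives I = 0.52821 + (2.96)(0.789)² = 2.3709 kg·m².
Thin rod: I_cm = (1/12)ML² = (1/12)(5.01)(0.177)² = 0.01308 kg·m²; centre at d = 0.854 m, so I = I_cm + Md² gives I = 0.01308 + (5.01)(0.854)² = 3.667 kg·m².
Rectangular plate: I_cm = (1/12)M(a²+b²) = (1/12)(5.71)[(0.564)² + (0.19)²] = 0.16854 kg·m²; centre at d = 0.548 m, so I = I_cm + Md² gives I = 0.16854 + (5.71)(0.548)² = 1.8833 kg·m².
Total I = 0.44609 + 2.3709 + 3.667 + 1.8833 = 8.3672 kg·m².

8.37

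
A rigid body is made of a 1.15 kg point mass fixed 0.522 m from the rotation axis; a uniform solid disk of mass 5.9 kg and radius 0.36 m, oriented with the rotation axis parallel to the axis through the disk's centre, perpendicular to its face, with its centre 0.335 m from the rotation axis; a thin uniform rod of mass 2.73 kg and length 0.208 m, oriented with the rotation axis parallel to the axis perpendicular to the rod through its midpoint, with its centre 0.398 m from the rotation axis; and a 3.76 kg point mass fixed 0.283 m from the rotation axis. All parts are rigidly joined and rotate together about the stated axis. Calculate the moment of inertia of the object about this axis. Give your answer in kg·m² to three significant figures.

Point mass: I_cm = 0; centre at d = 0.522 m, so I = I_cm + Md² gives I = 0 + (1.15)(0.522)² = 0.31336 kg·m².
Solid disk: I_cm = (1/2)MR² = (1/2)(5.9)(0.36)² = 0.38232 kg·m²; centre at d = 0.335 m, so I = I_cm + Md² gives I = 0.38232 + (5.9)(0.335)² = 1.0444 kg·m².
Thin rod: I_cm = (1/12)ML² = (1/12)(2.73)(0.208)² = 0.0098426 kg·m²; centre at d = 0.398 m, so I = I_cm + Md² gives I = 0.0098426 + (2.73)(0.398)² = 0.44229 kg·m².
Point mass: I_cm = 0; centre at d = 0.283 m, so I = I_cm + Md² gives I = 0 + (3.76)(0.283)² = 0.30113 kg·m².
Total I = 0.31336 + 1.0444 + 0.44229 + 0.30113 = 2.1012 kg·m².

2.10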